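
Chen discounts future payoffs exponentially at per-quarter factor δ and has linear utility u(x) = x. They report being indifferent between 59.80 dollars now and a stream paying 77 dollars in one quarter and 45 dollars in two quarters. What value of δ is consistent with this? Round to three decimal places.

Equating present values: 59.80 = 77δ + 45δ².
That is, 45δ² + 77δ − 59.80 = 0, a quadratic in δ.
δ = (−77 + √(77² + 4·45·59.80)) / (2·45) = (−77 + √16693.00) / 90 ≈ 0.580.

δ ≈ 0.580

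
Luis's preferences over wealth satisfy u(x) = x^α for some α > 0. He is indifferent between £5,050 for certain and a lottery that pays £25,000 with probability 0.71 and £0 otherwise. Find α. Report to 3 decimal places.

EU(lottery) = 0.71·25000^α + 0.29·0 = 0.71·25000^α.
Equating: 5050^α = 0.71·25000^α, i.e. 0.2020^α = 0.71.
Taking logs: α·ln(5050/25000) = ln(0.71), so α = -0.342490 / -1.599488 ≈ 0.214.

α ≈ 0.214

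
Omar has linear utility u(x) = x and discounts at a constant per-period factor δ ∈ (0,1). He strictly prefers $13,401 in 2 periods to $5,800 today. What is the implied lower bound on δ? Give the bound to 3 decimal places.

δ > 0.658

Comparing present values: 5800 < δ^2·13401.
Hence δ^2 > 5800/13401 = 0.43280, and x ↦ x^(1/2) is increasing on (0,∞).
δ > (5800/13401)^(1/2) ≈ 0.658.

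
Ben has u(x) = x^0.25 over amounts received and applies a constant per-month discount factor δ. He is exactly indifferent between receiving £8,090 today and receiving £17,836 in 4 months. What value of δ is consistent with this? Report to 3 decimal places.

Equating discounted utilities: u(8090) = δ^4·u(17836) ⇒ δ^4 = u(8090)/u(17836).
With u(x) = x^0.25: δ^4 = 8090^0.25/17836^0.25 = (8090/17836)^0.25 = 0.82066.
Hence δ = (0.82066)^(1/4) = 0.95179.

δ ≈ 0.952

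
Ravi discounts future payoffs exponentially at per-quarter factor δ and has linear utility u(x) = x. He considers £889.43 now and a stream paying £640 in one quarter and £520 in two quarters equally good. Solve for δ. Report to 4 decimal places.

δ ≈ 0.8300

The stream is worth 640δ + 520δ² today, so 640δ + 520δ² = 889.43.
So 520δ² + 640δ − 889.43 = 0.
By the quadratic formula (taking the positive root), δ = (−640 + √2259614.40) / 1040 ≈ 0.8300.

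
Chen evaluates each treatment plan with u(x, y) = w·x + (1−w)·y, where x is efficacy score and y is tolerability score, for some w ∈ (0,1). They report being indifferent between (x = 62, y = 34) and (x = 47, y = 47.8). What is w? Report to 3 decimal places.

w = 0.479

Indifference: w·62 + (1−w)·34 = w·47 + (1−w)·47.8.
Collecting terms: w·15 = (1−w)·13.8.
Hence w = 13.8/(15+13.8) = 13.8/28.8 = 0.479.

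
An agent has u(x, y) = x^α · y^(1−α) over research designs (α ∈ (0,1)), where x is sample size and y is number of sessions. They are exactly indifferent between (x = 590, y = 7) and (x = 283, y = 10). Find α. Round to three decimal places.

Indifference: 590^α · 7^(1−α) = 283^α · 10^(1−α).
(590/283)^α = (10/7)^(1−α); take logs: α·ln(590/283) = (1−α)·ln(10/7), i.e. α·0.734676 = (1−α)·0.356675.
With A = 0.734676 and B = 0.356675: α·A = (1−α)·B, so α = B/(A+B) = 0.356675/1.091351 ≈ 0.327.

α ≈ 0.327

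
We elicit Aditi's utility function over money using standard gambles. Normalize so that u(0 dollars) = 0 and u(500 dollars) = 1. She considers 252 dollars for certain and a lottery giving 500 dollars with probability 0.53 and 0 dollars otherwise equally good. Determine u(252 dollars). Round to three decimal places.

0.530

u(252 dollars) equals the lottery's expected utility: 0.53·1 + 0.47·0 = 0.53.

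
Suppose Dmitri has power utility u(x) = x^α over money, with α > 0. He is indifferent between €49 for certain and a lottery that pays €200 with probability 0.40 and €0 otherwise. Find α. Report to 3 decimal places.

The lottery's expected utility is 0.40·u(200) + 0.60·u(0) = 0.40·200^α (since u(0) = 0 for α > 0).
Equating: 49^α = 0.40·200^α, i.e. 0.2450^α = 0.40.
Taking logs: α·ln(49/200) = ln(0.40), so α = -0.916291 / -1.406497 ≈ 0.651.

α ≈ 0.651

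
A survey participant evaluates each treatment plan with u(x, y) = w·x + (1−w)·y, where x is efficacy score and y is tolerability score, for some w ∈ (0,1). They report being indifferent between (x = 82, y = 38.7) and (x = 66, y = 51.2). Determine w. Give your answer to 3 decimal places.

w = 0.439

Equating utilities: w·82 + (1−w)·38.7 = w·66 + (1−w)·51.2.
Collecting terms: w·16 = (1−w)·12.5.
So w/(1−w) = 12.5/16 = 0.7812, giving w = 12.5/(16+12.5) = 0.439.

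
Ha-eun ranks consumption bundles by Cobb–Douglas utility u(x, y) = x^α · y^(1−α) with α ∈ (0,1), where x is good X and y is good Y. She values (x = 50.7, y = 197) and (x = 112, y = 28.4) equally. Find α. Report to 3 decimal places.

The Cobb–Douglas utilities coincide, so 50.7^α·197^(1−α) = 112^α·28.4^(1−α).
Taking logs: α·ln 50.7 + (1−α)·ln 197 = α·ln 112 + (1−α)·ln 28.4, i.e. α·-0.792573 = (1−α)·-1.936815.
With A = -0.792573 and B = -1.936815: α·A = (1−α)·B, so α = B/(A+B) = -1.936815/-2.729388 ≈ 0.710.

α ≈ 0.710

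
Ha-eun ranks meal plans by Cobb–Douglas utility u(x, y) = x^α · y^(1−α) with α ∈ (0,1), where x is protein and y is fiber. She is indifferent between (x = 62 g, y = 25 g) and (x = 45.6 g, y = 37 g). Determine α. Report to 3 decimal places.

α ≈ 0.561

Set the two utilities equal: 62^α·25^(1−α) = 45.6^α·37^(1−α).
Rearrange to (62/45.6)^α = (37/25)^(1−α) and take logs: α·0.307227 = (1−α)·0.392042.
With A = 0.307227 and B = 0.392042: α·A = (1−α)·B, so α = B/(A+B) = 0.392042/0.699269 ≈ 0.561.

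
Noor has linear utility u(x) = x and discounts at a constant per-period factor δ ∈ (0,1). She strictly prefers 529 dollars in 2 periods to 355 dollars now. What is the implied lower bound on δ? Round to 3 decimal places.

The preference means 355 < δ^2·529.
Dividing by 529: δ^2 > 0.67108. Both sides are positive, so the square root keeps the direction.
δ > (355/529)^(1/2) ≈ 0.819.

δ > 0.819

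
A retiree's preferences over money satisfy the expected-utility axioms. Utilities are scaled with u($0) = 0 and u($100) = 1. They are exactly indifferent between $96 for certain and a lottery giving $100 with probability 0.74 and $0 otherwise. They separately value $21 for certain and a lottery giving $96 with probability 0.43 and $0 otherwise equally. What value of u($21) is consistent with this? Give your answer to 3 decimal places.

0.318

The first gamble pins u($96): it must equal 0.74·1 + 0.26·0 = 0.74.
Then u($21) = 0.43·u($96) + 0.57·u($0) = 0.43·0.74 + 0.57·0.00 = 0.3182.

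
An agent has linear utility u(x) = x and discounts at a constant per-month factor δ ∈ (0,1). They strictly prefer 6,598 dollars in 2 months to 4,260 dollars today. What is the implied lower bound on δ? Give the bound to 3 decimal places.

δ > 0.804

Under u(x) = x this choice says 4260 < δ^2·6598.
So δ^2 > 4260/6598 = 0.64565; taking the square root of both positive sides preserves the inequality.
δ > 0.64565^(1/2) = 0.804.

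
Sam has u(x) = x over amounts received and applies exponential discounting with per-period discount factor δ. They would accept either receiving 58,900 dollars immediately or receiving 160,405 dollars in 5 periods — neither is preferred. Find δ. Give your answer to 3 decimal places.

The payoff in 5 periods is discounted by δ^5, so u(58900) = δ^5·u(160405) and δ^5 = u(58900)/u(160405).
With u(x) = x: δ^5 = 58900/160405 = 0.36720.
Hence δ = (0.36720)^(1/5) = 0.81843.

δ ≈ 0.818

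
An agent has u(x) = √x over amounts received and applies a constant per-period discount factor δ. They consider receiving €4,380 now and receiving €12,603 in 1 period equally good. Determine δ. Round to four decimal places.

Equating discounted utilities: u(4380) = δ·u(12603) ⇒ δ = u(4380)/u(12603).
Since u(x) = √x, δ = √(4380/12603) = 0.58952.

δ ≈ 0.5895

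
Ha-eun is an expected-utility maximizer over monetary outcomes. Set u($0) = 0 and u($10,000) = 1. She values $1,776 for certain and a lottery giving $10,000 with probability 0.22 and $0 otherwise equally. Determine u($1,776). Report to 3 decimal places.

0.220

u($1,776) equals the lottery's expected utility: 0.22·1 + 0.78·0 = 0.22.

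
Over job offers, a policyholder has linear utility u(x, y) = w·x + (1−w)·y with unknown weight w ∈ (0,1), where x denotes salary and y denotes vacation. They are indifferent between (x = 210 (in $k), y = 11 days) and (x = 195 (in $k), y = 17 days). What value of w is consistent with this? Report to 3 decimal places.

Indifference: w·210 + (1−w)·11 = w·195 + (1−w)·17.
Collecting terms: w·15 = (1−w)·6.
The marginal rate of substitution is 6/15, so w = 6/(15+6) = 0.286.

w = 0.286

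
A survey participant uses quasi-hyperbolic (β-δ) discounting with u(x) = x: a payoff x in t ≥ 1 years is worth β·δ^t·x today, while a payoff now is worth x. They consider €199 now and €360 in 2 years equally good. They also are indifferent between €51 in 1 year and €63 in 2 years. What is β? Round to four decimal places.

The second indifference involves only future payoffs, so β cancels: β·δ^1·51 = β·δ^2·63, giving δ = 51/63 = 0.80952.
Now use the now-vs-future pair: 199 = β·δ^2·360 gives β = 199/(0.65533·360) ≈ 0.8435.

β ≈ 0.8435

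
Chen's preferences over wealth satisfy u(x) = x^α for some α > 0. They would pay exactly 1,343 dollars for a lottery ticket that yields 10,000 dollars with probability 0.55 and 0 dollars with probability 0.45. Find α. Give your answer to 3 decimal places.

The lottery's expected utility is 0.55·u(10000) + 0.45·u(0) = 0.55·10000^α (since u(0) = 0 for α > 0).
Indifference: 1343^α = 0.55·10000^α, so (1343/10000)^α = 0.55.
Taking logs: α·ln(1343/10000) = ln(0.55), so α = -0.597837 / -2.007679 ≈ 0.298.

α ≈ 0.298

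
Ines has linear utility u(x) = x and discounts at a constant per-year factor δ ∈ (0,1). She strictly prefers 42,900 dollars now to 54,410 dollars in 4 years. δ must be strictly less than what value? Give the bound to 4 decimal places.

δ < 0.9423

Comparing present values: 42900 > δ^4·54410.
So δ^4 < 42900/54410 = 0.78846; taking the 4th root of both positive sides preserves the inequality.
δ < (42900/54410)^(1/4) ≈ 0.9423.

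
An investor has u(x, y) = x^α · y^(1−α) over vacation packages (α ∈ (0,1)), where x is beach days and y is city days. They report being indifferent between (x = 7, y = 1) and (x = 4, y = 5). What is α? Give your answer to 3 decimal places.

α ≈ 0.742

Set the two utilities equal: 7^α·1^(1−α) = 4^α·5^(1−α).
Taking logs: α·ln 7 + (1−α)·ln 1 = α·ln 4 + (1−α)·ln 5, i.e. α·0.559616 = (1−α)·1.609438.
So α/(1−α) = (1.609438)/(0.559616) = 2.875969, and α = 2.875969/3.875969 ≈ 0.742.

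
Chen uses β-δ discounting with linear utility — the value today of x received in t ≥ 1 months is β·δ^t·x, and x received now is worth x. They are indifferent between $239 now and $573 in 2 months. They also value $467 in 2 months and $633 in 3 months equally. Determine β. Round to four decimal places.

Both payoffs in the second observation are in the future, so β drops out: δ^2·467 = δ^3·633 ⇒ δ = 467/633 = 0.73776.
Substituting δ into 239 = β·δ^2·573: β = 239/(311.875) ≈ 0.7663.

β ≈ 0.7663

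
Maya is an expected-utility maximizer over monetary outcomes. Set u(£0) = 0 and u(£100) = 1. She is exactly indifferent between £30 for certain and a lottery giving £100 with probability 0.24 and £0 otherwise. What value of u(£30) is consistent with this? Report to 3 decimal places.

The indifference gives u(£30) = 0.24·u(£100) + 0.76·u(£0) = 0.24·1 + 0.76·0 = 0.24.

0.240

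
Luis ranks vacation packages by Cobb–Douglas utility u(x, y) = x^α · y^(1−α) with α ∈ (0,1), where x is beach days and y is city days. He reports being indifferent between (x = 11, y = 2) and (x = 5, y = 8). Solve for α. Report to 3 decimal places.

Indifference: 11^α · 2^(1−α) = 5^α · 8^(1−α).
Rearrange to (11/5)^α = (8/2)^(1−α) and take logs: α·0.788457 = (1−α)·1.386294.
With A = 0.788457 and B = 1.386294: α·A = (1−α)·B, so α = B/(A+B) = 1.386294/2.174751 ≈ 0.637.

α ≈ 0.637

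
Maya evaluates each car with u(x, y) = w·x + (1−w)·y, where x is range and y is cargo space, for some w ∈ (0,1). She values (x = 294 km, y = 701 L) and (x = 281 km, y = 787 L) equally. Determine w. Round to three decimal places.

u(294,701) = u(281,787) means w·294 + (1−w)·701 = w·281 + (1−w)·787.
Rearranging, 13·w − 86·(1−w) = 0.
The marginal rate of substitution is 86/13, so w = 86/(13+86) = 0.869.

w = 0.869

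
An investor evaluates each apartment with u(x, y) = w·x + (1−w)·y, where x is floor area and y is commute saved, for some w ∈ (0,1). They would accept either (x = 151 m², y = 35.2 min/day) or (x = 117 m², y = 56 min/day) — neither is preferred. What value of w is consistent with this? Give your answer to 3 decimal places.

Equating utilities: w·151 + (1−w)·35.2 = w·117 + (1−w)·56.
Rearranging, 34·w − 20.8·(1−w) = 0.
Hence w = 20.8/(34+20.8) = 20.8/54.8 = 0.380.

w = 0.380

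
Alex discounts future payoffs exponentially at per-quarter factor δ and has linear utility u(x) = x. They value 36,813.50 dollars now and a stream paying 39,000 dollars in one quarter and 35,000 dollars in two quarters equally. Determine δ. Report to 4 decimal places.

Equating present values: 36813.50 = 39000δ + 35000δ².
So 35000δ² + 39000δ − 36813.50 = 0.
The positive root is δ = [−39000 + √(39000² + 4·35000·36813.50)] / (2·35000) = (−39000 + 81700.000)/70000 ≈ 0.6100.

δ ≈ 0.6100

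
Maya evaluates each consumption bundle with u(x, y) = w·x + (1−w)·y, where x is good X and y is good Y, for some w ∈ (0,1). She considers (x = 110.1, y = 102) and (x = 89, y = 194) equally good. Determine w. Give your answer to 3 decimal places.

Indifference: w·110.1 + (1−w)·102 = w·89 + (1−w)·194.
w·(110.1−89) = (1−w)·(194−102), i.e. w·21.1 = (1−w)·92.
So w/(1−w) = 92/21.1 = 4.3602, giving w = 92/(21.1+92) = 0.813.

w = 0.813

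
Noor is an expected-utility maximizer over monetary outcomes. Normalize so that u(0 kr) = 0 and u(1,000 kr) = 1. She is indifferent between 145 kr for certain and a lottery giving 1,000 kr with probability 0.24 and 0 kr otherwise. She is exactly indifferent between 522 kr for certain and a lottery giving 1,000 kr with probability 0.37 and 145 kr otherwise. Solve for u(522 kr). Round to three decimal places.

First, u(145 kr) = 0.24·u(1,000 kr) + 0.76·u(0 kr) = 0.24.
Chaining: u(522 kr) = 0.37·1.00 + 0.63·0.24 = 0.5212.

0.521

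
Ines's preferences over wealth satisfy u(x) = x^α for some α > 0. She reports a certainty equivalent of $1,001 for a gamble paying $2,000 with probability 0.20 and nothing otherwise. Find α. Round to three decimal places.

α ≈ 2.325

The lottery's expected utility is 0.20·u(2000) + 0.80·u(0) = 0.20·2000^α (since u(0) = 0 for α > 0).
Indifference: 1001^α = 0.20·2000^α, so (1001/2000)^α = 0.20.
Taking logs: α·ln(1001/2000) = ln(0.20), so α = -1.609438 / -0.692148 ≈ 2.325.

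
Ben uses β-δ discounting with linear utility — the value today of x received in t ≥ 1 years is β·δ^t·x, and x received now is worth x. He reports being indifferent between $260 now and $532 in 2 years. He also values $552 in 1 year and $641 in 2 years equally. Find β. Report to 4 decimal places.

From the later pair, β·δ^1·552 = β·δ^2·641; dividing through, δ = 552/641 = 0.86115.
The first indifference: 260 = β·δ^2·532, so β = 260/(δ^2·532) = 260/(0.74159·532) ≈ 0.6590.

β ≈ 0.6590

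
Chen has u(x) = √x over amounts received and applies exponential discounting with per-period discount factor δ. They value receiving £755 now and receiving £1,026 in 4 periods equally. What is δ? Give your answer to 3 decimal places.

Indifference means u(755) = δ^4 · u(1026), so δ^4 = u(755)/u(1026).
Since u(x) = √x, δ^4 = √(755/1026) = 0.85783.
Hence δ = (0.85783)^(1/4) = 0.96239.

δ ≈ 0.962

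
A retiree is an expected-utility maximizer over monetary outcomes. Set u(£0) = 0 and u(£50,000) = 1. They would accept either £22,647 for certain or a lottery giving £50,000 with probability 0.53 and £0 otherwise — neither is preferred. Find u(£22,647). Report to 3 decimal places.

0.530

u(£22,647) equals the lottery's expected utility: 0.53·1 + 0.47·0 = 0.53.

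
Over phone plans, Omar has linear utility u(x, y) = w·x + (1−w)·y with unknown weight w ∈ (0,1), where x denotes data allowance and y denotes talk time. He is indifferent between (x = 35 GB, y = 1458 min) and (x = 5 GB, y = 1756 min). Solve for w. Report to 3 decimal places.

w = 0.909

Indifference: w·35 + (1−w)·1458 = w·5 + (1−w)·1756.
Rearranging, 30·w − 298·(1−w) = 0.
Hence w = 298/(30+298) = 298/328 = 0.909.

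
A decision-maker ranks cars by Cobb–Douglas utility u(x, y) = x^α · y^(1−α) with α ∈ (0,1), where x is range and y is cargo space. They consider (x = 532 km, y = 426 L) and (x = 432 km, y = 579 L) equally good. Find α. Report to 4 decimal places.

α ≈ 0.5958

Indifference: 532^α · 426^(1−α) = 432^α · 579^(1−α).
(532/432)^α = (579/426)^(1−α); take logs: α·ln(532/432) = (1−α)·ln(579/426), i.e. α·0.2082179 = (1−α)·0.3068631.
Thus α·(0.5150810) = 0.3068631, so α = 0.3068631/0.5150810 ≈ 0.5958.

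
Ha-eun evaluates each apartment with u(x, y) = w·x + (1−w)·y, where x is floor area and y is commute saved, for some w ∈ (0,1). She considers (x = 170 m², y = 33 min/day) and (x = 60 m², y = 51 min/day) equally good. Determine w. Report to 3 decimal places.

Equating utilities: w·170 + (1−w)·33 = w·60 + (1−w)·51.
w·(170−60) = (1−w)·(51−33), i.e. w·110 = (1−w)·18.
The marginal rate of substitution is 18/110, so w = 18/(110+18) = 0.141.

w = 0.141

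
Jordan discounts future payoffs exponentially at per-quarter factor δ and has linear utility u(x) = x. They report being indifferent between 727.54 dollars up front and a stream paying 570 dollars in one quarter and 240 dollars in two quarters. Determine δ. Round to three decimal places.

Present value of the stream is 570·δ + 240·δ². Indifference gives 570δ + 240δ² = 727.54.
So 240δ² + 570δ − 727.54 = 0.
δ = (−570 + √(570² + 4·240·727.54)) / (2·240) = (−570 + √1023338.40) / 480 ≈ 0.920.

δ ≈ 0.920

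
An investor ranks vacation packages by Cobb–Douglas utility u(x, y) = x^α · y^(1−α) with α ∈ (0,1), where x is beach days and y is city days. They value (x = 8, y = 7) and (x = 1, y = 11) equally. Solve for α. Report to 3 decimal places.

Set the two utilities equal: 8^α·7^(1−α) = 1^α·11^(1−α).
Taking logs: α·ln 8 + (1−α)·ln 7 = α·ln 1 + (1−α)·ln 11, i.e. α·2.079442 = (1−α)·0.451985.
Thus α·(2.531427) = 0.451985, so α = 0.451985/2.531427 ≈ 0.179.

α ≈ 0.179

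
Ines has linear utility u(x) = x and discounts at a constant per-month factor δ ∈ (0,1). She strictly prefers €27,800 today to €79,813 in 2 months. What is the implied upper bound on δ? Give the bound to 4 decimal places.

δ < 0.5902

Under u(x) = x this choice says 27800 > δ^2·79813.
So δ^2 < 27800/79813 = 0.34831; taking the square root of both positive sides preserves the inequality.
δ < 0.34831^(1/2) = 0.5902.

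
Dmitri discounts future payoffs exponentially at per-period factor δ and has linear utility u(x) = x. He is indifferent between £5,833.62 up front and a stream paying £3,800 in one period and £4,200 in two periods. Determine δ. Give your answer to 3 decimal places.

Equating present values: 5833.62 = 3800δ + 4200δ².
Rearranged: 4200δ² + 3800δ − 5833.62 = 0.
By the quadratic formula (taking the positive root), δ = (−3800 + √112444816.00) / 8400 ≈ 0.810.

δ ≈ 0.810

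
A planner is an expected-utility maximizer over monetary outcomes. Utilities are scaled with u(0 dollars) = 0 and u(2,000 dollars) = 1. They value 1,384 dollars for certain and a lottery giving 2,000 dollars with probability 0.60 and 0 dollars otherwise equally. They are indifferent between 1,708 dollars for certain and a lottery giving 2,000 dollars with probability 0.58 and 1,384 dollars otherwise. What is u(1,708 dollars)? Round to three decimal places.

The first gamble pins u(1,384 dollars): it must equal 0.60·1 + 0.40·0 = 0.60.
Then u(1,708 dollars) = 0.58·u(2,000 dollars) + 0.42·u(1,384 dollars) = 0.58·1.00 + 0.42·0.60 = 0.8320.

0.832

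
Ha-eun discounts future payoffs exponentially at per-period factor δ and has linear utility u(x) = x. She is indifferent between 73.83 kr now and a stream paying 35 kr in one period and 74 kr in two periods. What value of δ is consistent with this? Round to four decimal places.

The stream is worth 35δ + 74δ² today, so 35δ + 74δ² = 73.83.
Rearranged: 74δ² + 35δ − 73.83 = 0.
δ = (−35 + √(35² + 4·74·73.83)) / (2·74) = (−35 + √23078.68) / 148 ≈ 0.7900.

δ ≈ 0.7900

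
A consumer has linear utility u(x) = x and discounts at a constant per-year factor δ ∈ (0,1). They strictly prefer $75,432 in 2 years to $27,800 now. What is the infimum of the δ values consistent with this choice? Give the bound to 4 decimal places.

The preference means 27800 < δ^2·75432.
Hence δ^2 > 27800/75432 = 0.36854, and x ↦ x^(1/2) is increasing on (0,∞).
δ > 0.36854^(1/2) = 0.6071.

δ > 0.6071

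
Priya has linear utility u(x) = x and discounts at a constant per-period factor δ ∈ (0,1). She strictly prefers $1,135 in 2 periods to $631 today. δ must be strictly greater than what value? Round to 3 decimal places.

The preference means 631 < δ^2·1135.
So δ^2 > 631/1135 = 0.55595; taking the square root of both positive sides preserves the inequality.
δ > (631/1135)^(1/2) ≈ 0.746.

δ > 0.746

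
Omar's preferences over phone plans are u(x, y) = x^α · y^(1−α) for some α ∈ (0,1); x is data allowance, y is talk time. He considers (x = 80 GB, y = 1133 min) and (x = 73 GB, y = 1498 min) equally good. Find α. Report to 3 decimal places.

Set the two utilities equal: 80^α·1133^(1−α) = 73^α·1498^(1−α).
(80/73)^α = (1498/1133)^(1−α); take logs: α·ln(80/73) = (1−α)·ln(1498/1133), i.e. α·0.091567 = (1−α)·0.279262.
So α/(1−α) = (0.279262)/(0.091567) = 3.049811, and α = 3.049811/4.049811 ≈ 0.753.

α ≈ 0.753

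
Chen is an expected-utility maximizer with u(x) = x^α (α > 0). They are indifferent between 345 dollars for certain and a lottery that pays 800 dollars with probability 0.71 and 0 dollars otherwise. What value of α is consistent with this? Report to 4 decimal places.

Since u(0) = 0, the lottery's EU is 0.71·800^α.
Indifference: 345^α = 0.71·800^α, so (345/800)^α = 0.71.
Taking logs: α·ln(345/800) = ln(0.71), so α = -0.3424903 / -0.8410673 ≈ 0.4072.

α ≈ 0.4072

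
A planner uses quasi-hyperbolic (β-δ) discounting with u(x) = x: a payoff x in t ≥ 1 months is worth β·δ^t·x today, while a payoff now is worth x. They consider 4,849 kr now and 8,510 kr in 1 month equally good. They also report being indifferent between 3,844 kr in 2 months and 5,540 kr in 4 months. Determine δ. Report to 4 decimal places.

From the later pair, β·δ^2·3844 = β·δ^4·5540; dividing through, δ^2 = 3844/5540 = 0.69386, so δ = 0.83298.

δ ≈ 0.8330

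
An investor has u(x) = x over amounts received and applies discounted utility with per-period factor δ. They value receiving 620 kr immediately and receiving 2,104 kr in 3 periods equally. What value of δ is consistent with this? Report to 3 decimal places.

The payoff in 3 periods is discounted by δ^3, so u(620) = δ^3·u(2104) and δ^3 = u(620)/u(2104).
With u(x) = x: δ^3 = 620/2104 = 0.29468.
Taking the cube root: δ = 0.29468^(1/3) ≈ 0.665.

δ ≈ 0.665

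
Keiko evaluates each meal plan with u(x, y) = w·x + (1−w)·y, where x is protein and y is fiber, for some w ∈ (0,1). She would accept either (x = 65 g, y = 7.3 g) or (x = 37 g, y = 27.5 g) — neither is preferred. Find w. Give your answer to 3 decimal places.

u(65,7.3) = u(37,27.5) means w·65 + (1−w)·7.3 = w·37 + (1−w)·27.5.
w·(65−37) = (1−w)·(27.5−7.3), i.e. w·28 = (1−w)·20.2.
So w/(1−w) = 20.2/28 = 0.7214, giving w = 20.2/(28+20.2) = 0.419.

w = 0.419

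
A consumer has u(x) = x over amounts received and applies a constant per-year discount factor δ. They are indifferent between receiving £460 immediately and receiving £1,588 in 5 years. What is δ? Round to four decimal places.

δ ≈ 0.7805

Equating discounted utilities: u(460) = δ^5·u(1588) ⇒ δ^5 = u(460)/u(1588).
With u(x) = x: δ^5 = 460/1588 = 0.28967.
Hence δ = (0.28967)^(1/5) = 0.780515.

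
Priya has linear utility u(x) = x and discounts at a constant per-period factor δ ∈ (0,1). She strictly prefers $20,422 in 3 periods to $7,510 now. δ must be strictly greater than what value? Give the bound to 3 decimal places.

Under u(x) = x this choice says 7510 < δ^3·20422.
So δ^3 > 7510/20422 = 0.36774; taking the cube root of both positive sides preserves the inequality.
δ > (7510/20422)^(1/3) ≈ 0.716.

δ > 0.716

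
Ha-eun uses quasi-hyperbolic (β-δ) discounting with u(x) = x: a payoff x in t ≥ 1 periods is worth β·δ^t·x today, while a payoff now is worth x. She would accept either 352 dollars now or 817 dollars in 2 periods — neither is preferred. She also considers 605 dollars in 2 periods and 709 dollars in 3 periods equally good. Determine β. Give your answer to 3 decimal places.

β ≈ 0.592

The second indifference involves only future payoffs, so β cancels: β·δ^2·605 = β·δ^3·709, giving δ = 605/709 = 0.85331.
The first indifference: 352 = β·δ^2·817, so β = 352/(δ^2·817) = 352/(0.72815·817) ≈ 0.592.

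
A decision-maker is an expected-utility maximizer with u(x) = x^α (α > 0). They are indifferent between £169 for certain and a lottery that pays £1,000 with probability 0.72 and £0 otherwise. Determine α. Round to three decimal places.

α ≈ 0.185

The lottery's expected utility is 0.72·u(1000) + 0.28·u(0) = 0.72·1000^α (since u(0) = 0 for α > 0).
Setting u(169) equal to that: 169^α = 0.72·1000^α ⇒ (169/1000)^α = 0.72.
α = ln(0.72) / ln(169/1000) = -0.328504/-1.777857 ≈ 0.185.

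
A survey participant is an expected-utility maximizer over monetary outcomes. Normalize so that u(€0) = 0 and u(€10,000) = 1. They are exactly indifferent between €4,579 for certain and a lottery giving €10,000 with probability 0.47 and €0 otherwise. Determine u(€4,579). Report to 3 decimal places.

u(€4,579) equals the lottery's expected utility: 0.47·1 + 0.53·0 = 0.47.

0.470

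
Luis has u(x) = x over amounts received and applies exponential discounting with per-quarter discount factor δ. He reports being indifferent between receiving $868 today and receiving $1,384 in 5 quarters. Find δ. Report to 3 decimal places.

Equating discounted utilities: u(868) = δ^5·u(1384) ⇒ δ^5 = u(868)/u(1384).
With u(x) = x: δ^5 = 868/1384 = 0.62717.
So δ = 0.62717^(1/5) ≈ 0.911.

δ ≈ 0.911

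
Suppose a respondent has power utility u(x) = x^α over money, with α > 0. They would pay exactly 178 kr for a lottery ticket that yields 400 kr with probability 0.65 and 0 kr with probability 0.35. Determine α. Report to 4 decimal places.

Since u(0) = 0, the lottery's EU is 0.65·400^α.
Setting u(178) equal to that: 178^α = 0.65·400^α ⇒ (178/400)^α = 0.65.
Taking logs: α·ln(178/400) = ln(0.65), so α = -0.4307829 / -0.8096810 ≈ 0.5320.

α ≈ 0.5320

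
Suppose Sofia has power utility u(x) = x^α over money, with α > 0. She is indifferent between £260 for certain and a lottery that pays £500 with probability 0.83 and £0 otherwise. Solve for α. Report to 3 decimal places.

Since u(0) = 0, the lottery's EU is 0.83·500^α.
Equating: 260^α = 0.83·500^α, i.e. 0.5200^α = 0.83.
Take logs: α = ln 0.83 / ln(260/500) ≈ 0.28494.

α ≈ 0.285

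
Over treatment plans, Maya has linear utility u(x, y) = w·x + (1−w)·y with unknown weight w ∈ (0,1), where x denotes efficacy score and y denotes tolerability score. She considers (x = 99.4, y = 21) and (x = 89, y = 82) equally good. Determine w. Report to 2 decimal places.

w = 0.85

Equating utilities: w·99.4 + (1−w)·21 = w·89 + (1−w)·82.
Rearranging, 10.4·w − 61·(1−w) = 0.
So w/(1−w) = 61/10.4 = 5.8654, giving w = 61/(10.4+61) = 0.85.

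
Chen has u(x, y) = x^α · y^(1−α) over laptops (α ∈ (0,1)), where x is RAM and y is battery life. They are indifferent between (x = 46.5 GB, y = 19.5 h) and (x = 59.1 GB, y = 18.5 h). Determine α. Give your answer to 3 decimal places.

α ≈ 0.180

Indifference: 46.5^α · 19.5^(1−α) = 59.1^α · 18.5^(1−α).
(46.5/59.1)^α = (18.5/19.5)^(1−α); take logs: α·ln(46.5/59.1) = (1−α)·ln(18.5/19.5), i.e. α·-0.239779 = (1−α)·-0.052644.
So α/(1−α) = (-0.052644)/(-0.239779) = 0.219552, and α = 0.219552/1.219552 ≈ 0.180.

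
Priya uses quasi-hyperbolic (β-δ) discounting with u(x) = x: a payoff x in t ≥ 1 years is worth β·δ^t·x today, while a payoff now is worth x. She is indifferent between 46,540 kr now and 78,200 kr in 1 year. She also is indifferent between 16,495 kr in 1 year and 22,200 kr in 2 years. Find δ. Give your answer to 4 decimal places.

From the later pair, β·δ^1·16495 = β·δ^2·22200; dividing through, δ = 16495/22200 = 0.74302.

δ ≈ 0.7430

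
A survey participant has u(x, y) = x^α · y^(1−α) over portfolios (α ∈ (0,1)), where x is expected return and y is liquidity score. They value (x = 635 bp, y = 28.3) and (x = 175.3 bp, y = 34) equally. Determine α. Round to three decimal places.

The Cobb–Douglas utilities coincide, so 635^α·28.3^(1−α) = 175.3^α·34^(1−α).
Taking logs: α·ln 635 + (1−α)·ln 28.3 = α·ln 175.3 + (1−α)·ln 34, i.e. α·1.287126 = (1−α)·0.183499.
With A = 1.287126 and B = 0.183499: α·A = (1−α)·B, so α = B/(A+B) = 0.183499/1.470625 ≈ 0.125.

α ≈ 0.125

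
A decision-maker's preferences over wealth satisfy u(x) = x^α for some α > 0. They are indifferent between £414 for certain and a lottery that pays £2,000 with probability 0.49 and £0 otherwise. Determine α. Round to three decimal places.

The lottery's expected utility is 0.49·u(2000) + 0.51·u(0) = 0.49·2000^α (since u(0) = 0 for α > 0).
Equating: 414^α = 0.49·2000^α, i.e. 0.2070^α = 0.49.
α = ln(0.49) / ln(414/2000) = -0.713350/-1.575036 ≈ 0.453.

α ≈ 0.453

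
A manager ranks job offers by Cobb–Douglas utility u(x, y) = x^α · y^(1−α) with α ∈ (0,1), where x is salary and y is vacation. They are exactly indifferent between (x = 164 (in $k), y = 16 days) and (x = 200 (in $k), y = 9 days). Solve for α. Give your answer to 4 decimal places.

Indifference: 164^α · 16^(1−α) = 200^α · 9^(1−α).
Rearrange to (164/200)^α = (9/16)^(1−α) and take logs: α·-0.1984509 = (1−α)·-0.5753641.
So α/(1−α) = (-0.5753641)/(-0.1984509) = 2.8992768, and α = 2.8992768/3.8992768 ≈ 0.7435.

α ≈ 0.7435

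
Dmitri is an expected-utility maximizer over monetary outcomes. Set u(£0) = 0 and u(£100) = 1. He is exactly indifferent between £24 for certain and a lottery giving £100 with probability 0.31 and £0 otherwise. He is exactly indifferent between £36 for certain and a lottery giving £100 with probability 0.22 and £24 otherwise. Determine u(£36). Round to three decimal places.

0.462

First, u(£24) = 0.31·u(£100) + 0.69·u(£0) = 0.31.
Chaining: u(£36) = 0.22·1.00 + 0.78·0.31 = 0.4618.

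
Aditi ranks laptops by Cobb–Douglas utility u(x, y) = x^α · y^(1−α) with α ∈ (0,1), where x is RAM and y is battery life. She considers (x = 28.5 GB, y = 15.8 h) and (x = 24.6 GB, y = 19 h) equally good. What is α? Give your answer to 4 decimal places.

The Cobb–Douglas utilities coincide, so 28.5^α·15.8^(1−α) = 24.6^α·19^(1−α).
Taking logs: α·ln 28.5 + (1−α)·ln 15.8 = α·ln 24.6 + (1−α)·ln 19, i.e. α·0.1471576 = (1−α)·0.1844290.
Thus α·(0.3315866) = 0.1844290, so α = 0.1844290/0.3315866 ≈ 0.5562.

α ≈ 0.5562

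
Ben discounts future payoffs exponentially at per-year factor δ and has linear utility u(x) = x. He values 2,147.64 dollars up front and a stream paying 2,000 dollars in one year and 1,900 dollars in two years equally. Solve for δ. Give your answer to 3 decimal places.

Equating present values: 2147.64 = 2000δ + 1900δ².
So 1900δ² + 2000δ − 2147.64 = 0.
The positive root is δ = [−2000 + √(2000² + 4·1900·2147.64)] / (2·1900) = (−2000 + 4508.000)/3800 ≈ 0.660.

δ ≈ 0.660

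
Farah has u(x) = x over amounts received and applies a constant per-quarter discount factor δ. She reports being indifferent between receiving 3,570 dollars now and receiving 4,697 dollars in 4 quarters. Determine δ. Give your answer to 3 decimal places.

δ ≈ 0.934

The payoff in 4 quarters is discounted by δ^4, so u(3570) = δ^4·u(4697) and δ^4 = u(3570)/u(4697).
With u(x) = x: δ^4 = 3570/4697 = 0.76006.
Taking the 4th root: δ = 0.76006^(1/4) ≈ 0.934.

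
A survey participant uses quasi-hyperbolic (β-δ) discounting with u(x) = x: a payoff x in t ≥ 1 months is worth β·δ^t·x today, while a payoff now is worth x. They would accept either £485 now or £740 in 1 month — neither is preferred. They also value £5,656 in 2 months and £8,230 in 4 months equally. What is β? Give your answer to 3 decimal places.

From the later pair, β·δ^2·5656 = β·δ^4·8230; dividing through, δ^2 = 5656/8230 = 0.68724, so δ = 0.82900.
Now use the now-vs-future pair: 485 = β·δ·740 gives β = 485/(0.82900·740) ≈ 0.791.

β ≈ 0.791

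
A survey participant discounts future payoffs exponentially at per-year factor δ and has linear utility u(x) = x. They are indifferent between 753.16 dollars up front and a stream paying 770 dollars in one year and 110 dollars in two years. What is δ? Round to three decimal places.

δ ≈ 0.870

Present value of the stream is 770·δ + 110·δ². Indifference gives 770δ + 110δ² = 753.16.
That is, 110δ² + 770δ − 753.16 = 0, a quadratic in δ.
δ = (−770 + √(770² + 4·110·753.16)) / (2·110) = (−770 + √924290.40) / 220 ≈ 0.870.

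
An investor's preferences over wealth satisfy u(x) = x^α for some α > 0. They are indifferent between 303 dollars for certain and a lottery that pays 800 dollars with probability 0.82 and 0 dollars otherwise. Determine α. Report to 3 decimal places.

EU(lottery) = 0.82·800^α + 0.18·0 = 0.82·800^α.
Setting u(303) equal to that: 303^α = 0.82·800^α ⇒ (303/800)^α = 0.82.
α = ln(0.82) / ln(303/800) = -0.198451/-0.970879 ≈ 0.204.

α ≈ 0.204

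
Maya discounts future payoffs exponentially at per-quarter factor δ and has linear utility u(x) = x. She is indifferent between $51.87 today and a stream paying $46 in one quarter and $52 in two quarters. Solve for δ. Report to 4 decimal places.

Equating present values: 51.87 = 46δ + 52δ².
So 52δ² + 46δ − 51.87 = 0.
The positive root is δ = [−46 + √(46² + 4·52·51.87)] / (2·52) = (−46 + 113.600)/104 ≈ 0.6500.

δ ≈ 0.6500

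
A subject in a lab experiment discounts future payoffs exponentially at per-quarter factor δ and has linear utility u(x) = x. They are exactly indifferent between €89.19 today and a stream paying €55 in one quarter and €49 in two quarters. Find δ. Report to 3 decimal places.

The stream is worth 55δ + 49δ² today, so 55δ + 49δ² = 89.19.
That is, 49δ² + 55δ − 89.19 = 0, a quadratic in δ.
By the quadratic formula (taking the positive root), δ = (−55 + √20506.24) / 98 ≈ 0.900.

δ ≈ 0.900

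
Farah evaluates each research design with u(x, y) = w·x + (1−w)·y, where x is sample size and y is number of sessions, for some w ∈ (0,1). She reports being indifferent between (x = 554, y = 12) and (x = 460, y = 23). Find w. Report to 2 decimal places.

w = 0.10

Indifference: w·554 + (1−w)·12 = w·460 + (1−w)·23.
Rearranging, 94·w − 11·(1−w) = 0.
Hence w = 11/(94+11) = 11/105 = 0.10.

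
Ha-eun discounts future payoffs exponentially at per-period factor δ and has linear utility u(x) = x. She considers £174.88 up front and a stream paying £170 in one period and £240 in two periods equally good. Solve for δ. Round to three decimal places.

Equating present values: 174.88 = 170δ + 240δ².
That is, 240δ² + 170δ − 174.88 = 0, a quadratic in δ.
The positive root is δ = [−170 + √(170² + 4·240·174.88)] / (2·240) = (−170 + 443.604)/480 ≈ 0.570.

δ ≈ 0.570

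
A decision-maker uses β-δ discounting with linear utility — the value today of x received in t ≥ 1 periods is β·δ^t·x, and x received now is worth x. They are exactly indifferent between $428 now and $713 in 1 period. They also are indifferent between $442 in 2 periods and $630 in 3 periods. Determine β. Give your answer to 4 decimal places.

Both payoffs in the second observation are in the future, so β drops out: δ^2·442 = δ^3·630 ⇒ δ = 442/630 = 0.70159.
Substituting δ into 428 = β·δ·713: β = 428/(500.232) ≈ 0.8556.

β ≈ 0.8556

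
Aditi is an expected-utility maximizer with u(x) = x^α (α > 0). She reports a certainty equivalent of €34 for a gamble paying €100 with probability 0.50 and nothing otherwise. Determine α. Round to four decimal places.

Since u(0) = 0, the lottery's EU is 0.50·100^α.
Equating: 34^α = 0.50·100^α, i.e. 0.3400^α = 0.50.
α = ln(0.50) / ln(34/100) = -0.6931472/-1.0788097 ≈ 0.6425.

α ≈ 0.6425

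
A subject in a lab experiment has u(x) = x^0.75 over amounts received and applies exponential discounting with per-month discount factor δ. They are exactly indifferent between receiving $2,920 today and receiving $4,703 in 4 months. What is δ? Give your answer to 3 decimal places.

Equating discounted utilities: u(2920) = δ^4·u(4703) ⇒ δ^4 = u(2920)/u(4703).
With u(x) = x^0.75: δ^4 = 2920^0.75/4703^0.75 = (2920/4703)^0.75 = 0.69945.
So δ = 0.69945^(1/4) ≈ 0.915.

δ ≈ 0.915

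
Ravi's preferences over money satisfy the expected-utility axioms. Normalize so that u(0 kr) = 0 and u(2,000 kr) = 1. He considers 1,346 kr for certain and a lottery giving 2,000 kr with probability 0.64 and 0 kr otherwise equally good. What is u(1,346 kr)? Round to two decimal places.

0.64

The indifference gives u(1,346 kr) = 0.64·u(2,000 kr) + 0.36·u(0 kr) = 0.64·1 + 0.36·0 = 0.64.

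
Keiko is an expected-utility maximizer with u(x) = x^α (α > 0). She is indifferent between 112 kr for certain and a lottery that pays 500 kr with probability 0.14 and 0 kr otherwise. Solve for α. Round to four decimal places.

Since u(0) = 0, the lottery's EU is 0.14·500^α.
Indifference: 112^α = 0.14·500^α, so (112/500)^α = 0.14.
Taking logs: α·ln(112/500) = ln(0.14), so α = -1.9661129 / -1.4961092 ≈ 1.3142.

α ≈ 1.3142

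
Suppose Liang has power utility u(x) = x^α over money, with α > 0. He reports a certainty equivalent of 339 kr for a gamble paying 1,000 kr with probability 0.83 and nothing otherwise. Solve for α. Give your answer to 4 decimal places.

The lottery's expected utility is 0.83·u(1000) + 0.17·u(0) = 0.83·1000^α (since u(0) = 0 for α > 0).
Equating: 339^α = 0.83·1000^α, i.e. 0.3390^α = 0.83.
Taking logs: α·ln(339/1000) = ln(0.83), so α = -0.1863296 / -1.0817552 ≈ 0.1722.

α ≈ 0.1722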